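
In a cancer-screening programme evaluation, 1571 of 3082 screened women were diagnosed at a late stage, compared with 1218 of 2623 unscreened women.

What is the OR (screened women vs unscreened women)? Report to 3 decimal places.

OR ≈ 1.199

odds, screened women = 1571/1511 = 1.0397
odds, unscreened women = 1218/1405 = 0.8669
OR = 1.0397 / 0.8669 = 1.199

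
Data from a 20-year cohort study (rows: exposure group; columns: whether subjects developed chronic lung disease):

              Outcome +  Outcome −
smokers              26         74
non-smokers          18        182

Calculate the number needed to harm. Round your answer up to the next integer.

6

risk, smokers = 26/100 = 0.260000
risk, non-smokers = 18/200 = 0.090000
absolute risk difference = 0.170000
1 / 0.170000 = 5.882 → round up → 6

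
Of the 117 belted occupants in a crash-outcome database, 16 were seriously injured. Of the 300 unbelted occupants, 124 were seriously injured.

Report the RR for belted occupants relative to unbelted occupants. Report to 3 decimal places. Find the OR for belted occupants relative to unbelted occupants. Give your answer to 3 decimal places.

RR = 0.331; OR = 0.225

risk, belted occupants = 16/117 = 0.1368
risk, unbelted occupants = 124/300 = 0.4133
RR = 0.1368 / 0.4133 = 0.331
OR = (16 × 176) / (101 × 124) = 2816/12524 ≈ 0.225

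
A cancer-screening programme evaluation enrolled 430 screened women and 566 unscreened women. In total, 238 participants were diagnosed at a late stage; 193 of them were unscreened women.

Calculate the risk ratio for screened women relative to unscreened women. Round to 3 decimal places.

0.307

screened women with the outcome: 238 − 193 = 45
screened women without the outcome: 430 − 45 = 385
unscreened women without the outcome: 566 − 193 = 373
risk, screened women = 45/430 = 0.1047
risk, unscreened women = 193/566 = 0.3410
RR = 0.1047 / 0.3410 = 0.307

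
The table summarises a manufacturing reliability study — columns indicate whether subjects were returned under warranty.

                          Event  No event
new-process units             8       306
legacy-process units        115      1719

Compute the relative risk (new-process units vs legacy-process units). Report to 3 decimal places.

risk, new-process units = 8/314 = 0.02548
risk, legacy-process units = 115/1834 = 0.06270
RR = 0.02548 / 0.06270 = 0.406

RR ≈ 0.406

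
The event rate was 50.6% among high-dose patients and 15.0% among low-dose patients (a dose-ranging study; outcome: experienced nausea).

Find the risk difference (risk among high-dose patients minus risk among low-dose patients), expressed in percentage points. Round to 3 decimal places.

risk difference = 0.5060 − 0.1500 = 0.3560 → 35.600 percentage points

RD: 35.600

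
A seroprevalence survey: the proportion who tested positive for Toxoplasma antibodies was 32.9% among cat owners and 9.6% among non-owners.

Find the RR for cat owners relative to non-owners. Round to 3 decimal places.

RR = 0.3290 / 0.0960 = 3.427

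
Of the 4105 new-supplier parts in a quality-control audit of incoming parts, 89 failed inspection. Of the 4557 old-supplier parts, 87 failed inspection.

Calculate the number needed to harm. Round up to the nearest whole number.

NNH ≈ 387

risk, new-supplier parts = 89/4105 = 0.021681
risk, old-supplier parts = 87/4557 = 0.019092
absolute risk difference = 0.002589
1 / 0.002589 = 386.250 → round up → 387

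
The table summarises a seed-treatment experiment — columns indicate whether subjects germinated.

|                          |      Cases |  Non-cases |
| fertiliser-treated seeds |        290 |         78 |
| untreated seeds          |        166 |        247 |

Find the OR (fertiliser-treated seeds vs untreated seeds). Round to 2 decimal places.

odds, fertiliser-treated seeds = 290/78 = 3.7179
odds, untreated seeds = 166/247 = 0.6721
OR = 3.7179 / 0.6721 = 5.53

OR: 5.53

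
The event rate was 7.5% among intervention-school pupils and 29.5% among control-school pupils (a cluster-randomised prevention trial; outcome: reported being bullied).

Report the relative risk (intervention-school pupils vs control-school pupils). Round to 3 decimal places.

RR = 0.0750 / 0.2950 = 0.254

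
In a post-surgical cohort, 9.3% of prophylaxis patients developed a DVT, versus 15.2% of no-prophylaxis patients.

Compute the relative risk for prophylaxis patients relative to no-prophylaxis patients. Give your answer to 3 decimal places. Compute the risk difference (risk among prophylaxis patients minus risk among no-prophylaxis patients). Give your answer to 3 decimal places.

RR = 0.612; RD = -0.059

RR = 0.0930 / 0.1520 = 0.612
risk difference = 0.0930 − 0.1520 = -0.059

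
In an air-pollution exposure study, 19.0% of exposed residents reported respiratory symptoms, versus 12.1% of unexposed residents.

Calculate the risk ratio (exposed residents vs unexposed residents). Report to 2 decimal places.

RR = 0.1900 / 0.1210 = 1.57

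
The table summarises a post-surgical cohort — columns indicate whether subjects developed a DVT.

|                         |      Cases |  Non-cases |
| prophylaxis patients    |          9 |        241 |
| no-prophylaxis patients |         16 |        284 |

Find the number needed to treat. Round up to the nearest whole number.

NNT = 58

risk, prophylaxis patients = 9/250 = 0.036000
risk, no-prophylaxis patients = 16/300 = 0.053333
absolute risk difference = 0.017333
1 / 0.017333 = 57.693 → round up → 58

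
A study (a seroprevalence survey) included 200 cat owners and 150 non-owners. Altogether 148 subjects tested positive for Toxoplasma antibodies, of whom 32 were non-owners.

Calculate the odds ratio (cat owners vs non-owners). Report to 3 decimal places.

cat owners with the outcome: 148 − 32 = 116
cat owners without the outcome: 200 − 116 = 84
non-owners without the outcome: 150 − 32 = 118
OR = (116 × 118) / (84 × 32) = 13688/2688 ≈ 5.092

OR = 5.092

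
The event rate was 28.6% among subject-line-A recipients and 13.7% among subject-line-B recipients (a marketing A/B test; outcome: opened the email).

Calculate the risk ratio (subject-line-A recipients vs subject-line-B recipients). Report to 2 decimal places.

RR = 0.2860 / 0.1370 = 2.09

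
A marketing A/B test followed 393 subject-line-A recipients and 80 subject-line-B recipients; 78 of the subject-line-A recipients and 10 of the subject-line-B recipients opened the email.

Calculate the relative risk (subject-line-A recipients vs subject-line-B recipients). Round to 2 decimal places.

risk, subject-line-A recipients = 78/393 = 0.1985
risk, subject-line-B recipients = 10/80 = 0.1250
RR = 0.1985 / 0.1250 = 1.59

RR = 1.59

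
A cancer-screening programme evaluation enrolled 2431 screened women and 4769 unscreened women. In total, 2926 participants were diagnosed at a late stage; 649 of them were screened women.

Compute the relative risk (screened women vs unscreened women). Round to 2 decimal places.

screened women without the outcome: 2431 − 649 = 1782
unscreened women with the outcome: 2926 − 649 = 2277
unscreened women without the outcome: 4769 − 2277 = 2492
risk, screened women = 649/2431 = 0.2670
risk, unscreened women = 2277/4769 = 0.4775
RR = 0.2670 / 0.4775 = 0.56

RR: 0.56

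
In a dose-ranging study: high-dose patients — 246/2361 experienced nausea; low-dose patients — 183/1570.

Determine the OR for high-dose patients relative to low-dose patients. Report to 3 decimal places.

OR = 0.882

odds, high-dose patients = 246/2115 = 0.1163
odds, low-dose patients = 183/1387 = 0.1319
OR = 0.1163 / 0.1319 = 0.882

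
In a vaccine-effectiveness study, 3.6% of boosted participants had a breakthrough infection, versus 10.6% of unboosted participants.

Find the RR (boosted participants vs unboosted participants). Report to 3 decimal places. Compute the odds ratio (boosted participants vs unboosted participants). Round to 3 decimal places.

RR = 0.03600 / 0.10600 = 0.340
odds, boosted participants = 0.03600/0.96400 = 0.03734
odds, unboosted participants = 0.10600/0.89400 = 0.11857
OR = 0.03734 / 0.11857 = 0.315

RR = 0.340; OR = 0.315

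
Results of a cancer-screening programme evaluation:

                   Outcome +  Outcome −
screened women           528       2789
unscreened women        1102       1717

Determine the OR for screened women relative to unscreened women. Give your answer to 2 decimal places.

OR = (528 × 1717) / (2789 × 1102) = 906576/3073478 ≈ 0.29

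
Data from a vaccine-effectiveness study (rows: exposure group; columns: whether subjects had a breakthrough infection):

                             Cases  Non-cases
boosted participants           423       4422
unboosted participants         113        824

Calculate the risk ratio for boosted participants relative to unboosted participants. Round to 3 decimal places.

RR: 0.724

risk, boosted participants = 423/4845 = 0.0873
risk, unboosted participants = 113/937 = 0.1206
RR = 0.0873 / 0.1206 = 0.724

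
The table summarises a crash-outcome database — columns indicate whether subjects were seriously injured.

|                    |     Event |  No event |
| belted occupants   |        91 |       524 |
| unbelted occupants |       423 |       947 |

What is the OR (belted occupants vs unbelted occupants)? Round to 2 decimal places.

OR = (91 × 947) / (524 × 423) = 86177/221652 ≈ 0.39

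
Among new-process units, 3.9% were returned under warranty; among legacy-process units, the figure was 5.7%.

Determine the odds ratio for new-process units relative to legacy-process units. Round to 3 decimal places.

odds, new-process units = 0.03900/0.96100 = 0.04058
odds, legacy-process units = 0.05700/0.94300 = 0.06045
OR = 0.04058 / 0.06045 = 0.671

OR = 0.671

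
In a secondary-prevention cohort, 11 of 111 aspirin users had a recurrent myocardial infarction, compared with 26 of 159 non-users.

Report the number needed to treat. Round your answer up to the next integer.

risk, aspirin users = 11/111 = 0.099099
risk, non-users = 26/159 = 0.163522
absolute risk difference = 0.064423
1 / 0.064423 = 15.522 → round up → 16

NNT = 16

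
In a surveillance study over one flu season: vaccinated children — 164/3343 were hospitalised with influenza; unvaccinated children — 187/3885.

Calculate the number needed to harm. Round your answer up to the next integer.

NNH: 1083

risk, vaccinated children = 164/3343 = 0.049058
risk, unvaccinated children = 187/3885 = 0.048134
absolute risk difference = 0.000924
1 / 0.000924 = 1082.251 → round up → 1083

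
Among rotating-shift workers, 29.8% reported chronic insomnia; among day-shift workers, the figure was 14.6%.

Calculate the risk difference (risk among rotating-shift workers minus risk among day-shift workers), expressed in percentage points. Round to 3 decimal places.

risk difference = 0.2980 − 0.1460 = 0.1520 → 15.200 percentage points

15.200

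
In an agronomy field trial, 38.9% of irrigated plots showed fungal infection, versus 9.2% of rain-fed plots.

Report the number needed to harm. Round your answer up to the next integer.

NNH ≈ 4

absolute risk difference = 0.297000
1 / 0.297000 = 3.367 → round up → 4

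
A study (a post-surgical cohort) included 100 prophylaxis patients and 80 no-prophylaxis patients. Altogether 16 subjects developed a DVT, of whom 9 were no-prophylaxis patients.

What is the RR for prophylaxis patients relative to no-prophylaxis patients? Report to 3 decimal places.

RR: 0.622

prophylaxis patients with the outcome: 16 − 9 = 7
prophylaxis patients without the outcome: 100 − 7 = 93
no-prophylaxis patients without the outcome: 80 − 9 = 71
risk, prophylaxis patients = 7/100 = 0.0700
risk, no-prophylaxis patients = 9/80 = 0.1125
RR = 0.0700 / 0.1125 = 0.622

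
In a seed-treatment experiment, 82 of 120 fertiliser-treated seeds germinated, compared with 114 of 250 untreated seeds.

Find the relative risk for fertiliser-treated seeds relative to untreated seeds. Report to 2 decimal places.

1.50

risk, fertiliser-treated seeds = 82/120 = 0.6833
risk, untreated seeds = 114/250 = 0.4560
RR = 0.6833 / 0.4560 = 1.50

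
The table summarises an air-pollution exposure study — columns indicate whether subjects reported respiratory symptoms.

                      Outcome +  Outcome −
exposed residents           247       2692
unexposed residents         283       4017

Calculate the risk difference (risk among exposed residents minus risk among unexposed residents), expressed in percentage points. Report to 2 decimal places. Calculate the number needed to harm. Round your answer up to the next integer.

risk, exposed residents = 247/2939 = 0.0840
risk, unexposed residents = 283/4300 = 0.0658
risk difference = 0.0840 − 0.0658 = 0.0182 → 1.82 percentage points
absolute risk difference = 0.018228
1 / 0.018228 = 54.861 → round up → 55

RD = 1.82; NNH = 55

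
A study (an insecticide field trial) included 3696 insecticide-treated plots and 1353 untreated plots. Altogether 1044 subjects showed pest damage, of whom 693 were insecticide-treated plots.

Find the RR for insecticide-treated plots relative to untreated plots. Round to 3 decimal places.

0.723

insecticide-treated plots without the outcome: 3696 − 693 = 3003
untreated plots with the outcome: 1044 − 693 = 351
untreated plots without the outcome: 1353 − 351 = 1002
risk, insecticide-treated plots = 693/3696 = 0.1875
risk, untreated plots = 351/1353 = 0.2594
RR = 0.1875 / 0.2594 = 0.723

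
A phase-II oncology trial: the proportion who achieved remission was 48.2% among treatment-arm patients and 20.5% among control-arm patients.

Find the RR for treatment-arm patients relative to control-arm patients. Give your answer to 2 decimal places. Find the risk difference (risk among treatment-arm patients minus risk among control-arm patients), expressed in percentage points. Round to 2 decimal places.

RR = 2.35; RD = 27.70

RR = 0.4820 / 0.2050 = 2.35
risk difference = 0.4820 − 0.2050 = 0.2770 → 27.70 percentage points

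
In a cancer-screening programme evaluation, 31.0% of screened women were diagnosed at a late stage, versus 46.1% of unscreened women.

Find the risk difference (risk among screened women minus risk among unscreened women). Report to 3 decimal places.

risk difference = 0.3100 − 0.4610 = -0.151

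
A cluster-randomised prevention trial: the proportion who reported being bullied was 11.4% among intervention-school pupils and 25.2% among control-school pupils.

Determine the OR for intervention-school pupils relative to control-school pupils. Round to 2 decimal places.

odds, intervention-school pupils = 0.1140/0.8860 = 0.1287
odds, control-school pupils = 0.2520/0.7480 = 0.3369
OR = 0.1287 / 0.3369 = 0.38

OR ≈ 0.38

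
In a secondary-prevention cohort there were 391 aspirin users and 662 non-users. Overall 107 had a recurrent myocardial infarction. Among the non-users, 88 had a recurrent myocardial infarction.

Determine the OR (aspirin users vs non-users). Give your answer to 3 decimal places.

0.333

aspirin users with the outcome: 107 − 88 = 19
aspirin users without the outcome: 391 − 19 = 372
non-users without the outcome: 662 − 88 = 574
OR = (19 × 574) / (372 × 88) = 10906/32736 ≈ 0.333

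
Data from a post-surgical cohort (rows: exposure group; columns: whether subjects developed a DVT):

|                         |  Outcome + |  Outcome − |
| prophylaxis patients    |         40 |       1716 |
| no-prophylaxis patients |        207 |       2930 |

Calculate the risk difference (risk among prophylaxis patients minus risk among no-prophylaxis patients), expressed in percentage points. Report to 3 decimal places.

RD ≈ -4.321

risk, prophylaxis patients = 40/1756 = 0.02278
risk, no-prophylaxis patients = 207/3137 = 0.06599
risk difference = 0.02278 − 0.06599 = -0.04321 → -4.321 percentage points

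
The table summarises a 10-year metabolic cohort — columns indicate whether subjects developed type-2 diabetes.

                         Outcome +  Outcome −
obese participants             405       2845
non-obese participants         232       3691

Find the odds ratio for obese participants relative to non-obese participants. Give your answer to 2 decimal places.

odds, obese participants = 405/2845 = 0.1424
odds, non-obese participants = 232/3691 = 0.0629
OR = 0.1424 / 0.0629 = 2.26

2.26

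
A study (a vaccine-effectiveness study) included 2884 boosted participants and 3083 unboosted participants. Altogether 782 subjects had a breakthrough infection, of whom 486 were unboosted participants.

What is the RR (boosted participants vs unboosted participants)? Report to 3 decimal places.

boosted participants with the outcome: 782 − 486 = 296
boosted participants without the outcome: 2884 − 296 = 2588
unboosted participants without the outcome: 3083 − 486 = 2597
risk, boosted participants = 296/2884 = 0.1026
risk, unboosted participants = 486/3083 = 0.1576
RR = 0.1026 / 0.1576 = 0.651

RR = 0.651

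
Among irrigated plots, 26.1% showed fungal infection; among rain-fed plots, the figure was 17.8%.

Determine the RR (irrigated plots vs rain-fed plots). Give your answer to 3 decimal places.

RR = 0.2610 / 0.1780 = 1.466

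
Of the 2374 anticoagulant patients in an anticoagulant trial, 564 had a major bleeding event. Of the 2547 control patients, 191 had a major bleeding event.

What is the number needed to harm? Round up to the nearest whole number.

risk, anticoagulant patients = 564/2374 = 0.237574
risk, control patients = 191/2547 = 0.074990
absolute risk difference = 0.162584
1 / 0.162584 = 6.151 → round up → 7

NNH = 7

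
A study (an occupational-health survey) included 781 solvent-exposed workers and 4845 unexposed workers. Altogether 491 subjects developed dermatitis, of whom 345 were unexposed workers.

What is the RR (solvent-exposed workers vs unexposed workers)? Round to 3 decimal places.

solvent-exposed workers with the outcome: 491 − 345 = 146
solvent-exposed workers without the outcome: 781 − 146 = 635
unexposed workers without the outcome: 4845 − 345 = 4500
risk, solvent-exposed workers = 146/781 = 0.1869
risk, unexposed workers = 345/4845 = 0.0712
RR = 0.1869 / 0.0712 = 2.625

2.625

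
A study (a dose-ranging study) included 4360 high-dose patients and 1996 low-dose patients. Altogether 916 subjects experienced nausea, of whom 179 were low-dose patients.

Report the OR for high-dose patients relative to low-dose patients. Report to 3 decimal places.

high-dose patients with the outcome: 916 − 179 = 737
high-dose patients without the outcome: 4360 − 737 = 3623
low-dose patients without the outcome: 1996 − 179 = 1817
OR = (737 × 1817) / (3623 × 179) = 1339129/648517 ≈ 2.065

2.065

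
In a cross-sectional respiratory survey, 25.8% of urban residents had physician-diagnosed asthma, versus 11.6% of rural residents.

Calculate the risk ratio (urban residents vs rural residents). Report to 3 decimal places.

RR = 0.2580 / 0.1160 = 2.224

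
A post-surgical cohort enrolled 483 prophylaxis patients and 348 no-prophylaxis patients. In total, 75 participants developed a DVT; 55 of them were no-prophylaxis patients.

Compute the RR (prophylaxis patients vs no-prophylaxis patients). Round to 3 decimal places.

prophylaxis patients with the outcome: 75 − 55 = 20
prophylaxis patients without the outcome: 483 − 20 = 463
no-prophylaxis patients without the outcome: 348 − 55 = 293
risk, prophylaxis patients = 20/483 = 0.04141
risk, no-prophylaxis patients = 55/348 = 0.15805
RR = 0.04141 / 0.15805 = 0.262

0.262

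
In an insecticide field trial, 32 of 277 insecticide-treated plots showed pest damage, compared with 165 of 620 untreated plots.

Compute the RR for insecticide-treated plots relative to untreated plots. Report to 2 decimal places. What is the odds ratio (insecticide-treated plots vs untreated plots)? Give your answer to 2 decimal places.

RR = 0.43; OR = 0.36

risk, insecticide-treated plots = 32/277 = 0.1155
risk, untreated plots = 165/620 = 0.2661
RR = 0.1155 / 0.2661 = 0.43
OR = (32 × 455) / (245 × 165) = 14560/40425 ≈ 0.36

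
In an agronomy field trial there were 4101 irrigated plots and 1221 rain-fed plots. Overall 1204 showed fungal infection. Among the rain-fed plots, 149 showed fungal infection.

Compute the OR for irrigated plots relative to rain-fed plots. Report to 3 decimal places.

2.492

irrigated plots with the outcome: 1204 − 149 = 1055
irrigated plots without the outcome: 4101 − 1055 = 3046
rain-fed plots without the outcome: 1221 − 149 = 1072
OR = (1055 × 1072) / (3046 × 149) = 1130960/453854 ≈ 2.492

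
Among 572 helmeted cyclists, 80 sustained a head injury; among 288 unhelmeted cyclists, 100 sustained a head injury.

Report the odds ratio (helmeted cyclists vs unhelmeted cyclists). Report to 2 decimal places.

OR = 0.31

odds, helmeted cyclists = 80/492 = 0.1626
odds, unhelmeted cyclists = 100/188 = 0.5319
OR = 0.1626 / 0.5319 = 0.31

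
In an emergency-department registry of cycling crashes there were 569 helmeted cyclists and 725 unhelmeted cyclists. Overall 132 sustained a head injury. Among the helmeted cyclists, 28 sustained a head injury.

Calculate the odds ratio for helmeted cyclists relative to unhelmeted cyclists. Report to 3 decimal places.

helmeted cyclists without the outcome: 569 − 28 = 541
unhelmeted cyclists with the outcome: 132 − 28 = 104
unhelmeted cyclists without the outcome: 725 − 104 = 621
OR = (28 × 621) / (541 × 104) = 17388/56264 ≈ 0.309

0.309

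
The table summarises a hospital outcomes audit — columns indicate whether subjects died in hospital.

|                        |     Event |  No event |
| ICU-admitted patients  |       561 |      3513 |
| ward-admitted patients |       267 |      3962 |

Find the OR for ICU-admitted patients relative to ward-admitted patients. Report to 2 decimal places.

OR = (561 × 3962) / (3513 × 267) = 2222682/937971 ≈ 2.37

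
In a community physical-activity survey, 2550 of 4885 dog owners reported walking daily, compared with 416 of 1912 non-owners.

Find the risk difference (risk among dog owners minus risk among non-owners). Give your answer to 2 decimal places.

risk, dog owners = 2550/4885 = 0.5220
risk, non-owners = 416/1912 = 0.2176
risk difference = 0.5220 − 0.2176 = 0.30

RD = 0.30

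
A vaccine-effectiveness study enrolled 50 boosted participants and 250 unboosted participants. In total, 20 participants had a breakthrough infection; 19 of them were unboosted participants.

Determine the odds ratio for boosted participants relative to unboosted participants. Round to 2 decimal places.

boosted participants with the outcome: 20 − 19 = 1
boosted participants without the outcome: 50 − 1 = 49
unboosted participants without the outcome: 250 − 19 = 231
OR = (1 × 231) / (49 × 19) = 231/931 ≈ 0.25

OR ≈ 0.25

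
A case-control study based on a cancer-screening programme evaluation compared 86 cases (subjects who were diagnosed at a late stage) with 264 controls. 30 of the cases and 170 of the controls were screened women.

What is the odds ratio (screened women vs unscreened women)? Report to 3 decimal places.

OR = (30 × 94) / (170 × 56) = 2820/9520 ≈ 0.296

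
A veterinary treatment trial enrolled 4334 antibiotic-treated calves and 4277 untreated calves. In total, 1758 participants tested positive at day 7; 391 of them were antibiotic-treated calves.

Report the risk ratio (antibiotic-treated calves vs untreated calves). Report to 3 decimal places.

antibiotic-treated calves without the outcome: 4334 − 391 = 3943
untreated calves with the outcome: 1758 − 391 = 1367
untreated calves without the outcome: 4277 − 1367 = 2910
risk, antibiotic-treated calves = 391/4334 = 0.0902
risk, untreated calves = 1367/4277 = 0.3196
RR = 0.0902 / 0.3196 = 0.282

RR = 0.282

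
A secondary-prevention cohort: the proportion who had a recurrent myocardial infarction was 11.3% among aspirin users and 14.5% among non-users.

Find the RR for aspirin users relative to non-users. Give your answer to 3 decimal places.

RR = 0.1130 / 0.1450 = 0.779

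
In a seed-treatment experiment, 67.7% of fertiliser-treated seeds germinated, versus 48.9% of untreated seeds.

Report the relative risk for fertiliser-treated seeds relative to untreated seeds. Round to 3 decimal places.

RR = 0.6770 / 0.4890 = 1.384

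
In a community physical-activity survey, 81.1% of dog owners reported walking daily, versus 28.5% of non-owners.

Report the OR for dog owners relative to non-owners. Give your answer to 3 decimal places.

odds, dog owners = 0.8110/0.1890 = 4.2910
odds, non-owners = 0.2850/0.7150 = 0.3986
OR = 4.2910 / 0.3986 = 10.765

10.765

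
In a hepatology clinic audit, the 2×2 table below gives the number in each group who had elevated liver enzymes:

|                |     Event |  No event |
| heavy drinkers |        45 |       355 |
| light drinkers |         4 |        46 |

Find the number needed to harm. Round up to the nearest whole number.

31

risk, heavy drinkers = 45/400 = 0.112500
risk, light drinkers = 4/50 = 0.080000
absolute risk difference = 0.032500
1 / 0.032500 = 30.769 → round up → 31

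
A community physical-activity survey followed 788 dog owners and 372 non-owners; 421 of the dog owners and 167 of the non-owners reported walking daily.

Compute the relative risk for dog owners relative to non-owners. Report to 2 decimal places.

risk, dog owners = 421/788 = 0.5343
risk, non-owners = 167/372 = 0.4489
RR = 0.5343 / 0.4489 = 1.19

RR: 1.19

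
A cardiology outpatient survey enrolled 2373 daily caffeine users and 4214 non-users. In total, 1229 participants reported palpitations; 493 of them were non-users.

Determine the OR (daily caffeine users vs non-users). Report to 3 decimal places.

daily caffeine users with the outcome: 1229 − 493 = 736
daily caffeine users without the outcome: 2373 − 736 = 1637
non-users without the outcome: 4214 − 493 = 3721
odds, daily caffeine users = 736/1637 = 0.4496
odds, non-users = 493/3721 = 0.1325
OR = 0.4496 / 0.1325 = 3.393

OR = 3.393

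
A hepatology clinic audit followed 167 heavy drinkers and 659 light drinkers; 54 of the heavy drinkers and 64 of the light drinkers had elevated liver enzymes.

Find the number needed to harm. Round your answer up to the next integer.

risk, heavy drinkers = 54/167 = 0.323353
risk, light drinkers = 64/659 = 0.097117
absolute risk difference = 0.226236
1 / 0.226236 = 4.420 → round up → 5

NNH ≈ 5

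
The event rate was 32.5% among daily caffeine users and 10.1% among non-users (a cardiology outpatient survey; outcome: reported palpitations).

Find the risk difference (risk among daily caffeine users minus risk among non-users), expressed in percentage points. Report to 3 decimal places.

22.400

risk difference = 0.3250 − 0.1010 = 0.2240 → 22.400 percentage points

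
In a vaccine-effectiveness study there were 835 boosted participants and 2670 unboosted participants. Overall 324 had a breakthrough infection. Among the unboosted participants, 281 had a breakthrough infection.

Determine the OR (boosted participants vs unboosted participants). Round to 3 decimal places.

0.462

boosted participants with the outcome: 324 − 281 = 43
boosted participants without the outcome: 835 − 43 = 792
unboosted participants without the outcome: 2670 − 281 = 2389
OR = (43 × 2389) / (792 × 281) = 102727/222552 ≈ 0.462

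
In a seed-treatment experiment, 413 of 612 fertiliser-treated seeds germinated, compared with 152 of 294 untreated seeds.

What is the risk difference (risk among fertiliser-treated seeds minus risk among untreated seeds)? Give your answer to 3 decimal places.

0.158

risk, fertiliser-treated seeds = 413/612 = 0.6748
risk, untreated seeds = 152/294 = 0.5170
risk difference = 0.6748 − 0.5170 = 0.158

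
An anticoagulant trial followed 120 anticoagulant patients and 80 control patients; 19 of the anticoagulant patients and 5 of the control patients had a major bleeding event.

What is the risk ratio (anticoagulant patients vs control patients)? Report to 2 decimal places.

risk, anticoagulant patients = 19/120 = 0.1583
risk, control patients = 5/80 = 0.0625
RR = 0.1583 / 0.0625 = 2.53

RR ≈ 2.53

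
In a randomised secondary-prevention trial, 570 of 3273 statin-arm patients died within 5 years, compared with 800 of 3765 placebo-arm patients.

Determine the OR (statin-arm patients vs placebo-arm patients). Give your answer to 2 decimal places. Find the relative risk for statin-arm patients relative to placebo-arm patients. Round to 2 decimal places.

OR = (570 × 2965) / (2703 × 800) = 1690050/2162400 ≈ 0.78
risk, statin-arm patients = 570/3273 = 0.1742
risk, placebo-arm patients = 800/3765 = 0.2125
RR = 0.1742 / 0.2125 = 0.82

OR = 0.78; RR = 0.82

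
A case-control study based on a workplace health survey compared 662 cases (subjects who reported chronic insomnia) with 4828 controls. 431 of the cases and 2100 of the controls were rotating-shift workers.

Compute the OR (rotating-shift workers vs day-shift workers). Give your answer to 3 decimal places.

OR = (431 × 2728) / (2100 × 231) = 1175768/485100 ≈ 2.424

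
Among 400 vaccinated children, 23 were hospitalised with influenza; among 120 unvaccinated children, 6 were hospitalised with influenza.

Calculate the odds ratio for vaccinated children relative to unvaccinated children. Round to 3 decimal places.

OR = (23 × 114) / (377 × 6) = 2622/2262 ≈ 1.159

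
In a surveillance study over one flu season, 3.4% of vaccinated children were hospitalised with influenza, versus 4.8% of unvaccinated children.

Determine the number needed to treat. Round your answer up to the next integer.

absolute risk difference = 0.014000
1 / 0.014000 = 71.429 → round up → 72

NNT: 72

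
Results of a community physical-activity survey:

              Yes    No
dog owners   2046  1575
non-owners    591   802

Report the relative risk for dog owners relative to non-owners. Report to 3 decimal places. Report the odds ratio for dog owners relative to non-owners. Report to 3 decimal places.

RR = 1.332; OR = 1.763

risk, dog owners = 2046/3621 = 0.5650
risk, non-owners = 591/1393 = 0.4243
RR = 0.5650 / 0.4243 = 1.332
OR = (2046 × 802) / (1575 × 591) = 1640892/930825 ≈ 1.763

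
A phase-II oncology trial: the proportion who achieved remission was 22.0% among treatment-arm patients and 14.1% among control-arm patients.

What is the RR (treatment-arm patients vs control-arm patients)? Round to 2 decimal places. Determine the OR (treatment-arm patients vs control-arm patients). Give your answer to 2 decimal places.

RR = 0.2200 / 0.1410 = 1.56
odds, treatment-arm patients = 0.2200/0.7800 = 0.2821
odds, control-arm patients = 0.1410/0.8590 = 0.1641
OR = 0.2821 / 0.1641 = 1.72

RR = 1.56; OR = 1.72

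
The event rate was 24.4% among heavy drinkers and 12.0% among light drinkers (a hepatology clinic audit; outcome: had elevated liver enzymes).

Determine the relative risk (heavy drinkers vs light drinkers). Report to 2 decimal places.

RR = 0.2440 / 0.1200 = 2.03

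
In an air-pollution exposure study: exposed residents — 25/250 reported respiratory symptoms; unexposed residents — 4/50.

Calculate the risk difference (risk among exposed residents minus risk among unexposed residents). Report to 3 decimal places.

0.020

risk, exposed residents = 25/250 = 0.1000
risk, unexposed residents = 4/50 = 0.0800
risk difference = 0.1000 − 0.0800 = 0.020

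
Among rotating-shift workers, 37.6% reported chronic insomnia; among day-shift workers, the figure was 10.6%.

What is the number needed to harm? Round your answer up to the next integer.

4

absolute risk difference = 0.270000
1 / 0.270000 = 3.704 → round up → 4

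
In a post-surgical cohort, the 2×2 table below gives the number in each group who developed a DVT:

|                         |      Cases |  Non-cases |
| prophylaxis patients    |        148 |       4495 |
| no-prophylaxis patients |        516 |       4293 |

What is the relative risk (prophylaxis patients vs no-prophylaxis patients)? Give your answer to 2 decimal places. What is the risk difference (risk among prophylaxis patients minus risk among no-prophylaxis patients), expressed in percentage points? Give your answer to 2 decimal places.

RR = 0.30; RD = -7.54

risk, prophylaxis patients = 148/4643 = 0.03188
risk, no-prophylaxis patients = 516/4809 = 0.10730
RR = 0.03188 / 0.10730 = 0.30
risk difference = 0.03188 − 0.10730 = -0.07542 → -7.54 percentage points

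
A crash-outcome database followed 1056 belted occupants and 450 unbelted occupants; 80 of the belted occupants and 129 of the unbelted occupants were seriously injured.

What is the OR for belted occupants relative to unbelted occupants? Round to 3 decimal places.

OR = (80 × 321) / (976 × 129) = 25680/125904 ≈ 0.204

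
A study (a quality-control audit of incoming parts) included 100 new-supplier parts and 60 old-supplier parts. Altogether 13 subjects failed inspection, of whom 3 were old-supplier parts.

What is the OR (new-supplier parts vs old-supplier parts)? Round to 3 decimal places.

OR: 2.111

new-supplier parts with the outcome: 13 − 3 = 10
new-supplier parts without the outcome: 100 − 10 = 90
old-supplier parts without the outcome: 60 − 3 = 57
OR = (10 × 57) / (90 × 3) = 570/270 ≈ 2.111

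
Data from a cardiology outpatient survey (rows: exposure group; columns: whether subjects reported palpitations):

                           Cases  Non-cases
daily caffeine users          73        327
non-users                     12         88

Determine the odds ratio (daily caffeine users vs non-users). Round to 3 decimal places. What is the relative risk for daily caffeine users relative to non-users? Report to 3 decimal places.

OR = 1.637; RR = 1.521

OR = (73 × 88) / (327 × 12) = 6424/3924 ≈ 1.637
risk, daily caffeine users = 73/400 = 0.1825
risk, non-users = 12/100 = 0.1200
RR = 0.1825 / 0.1200 = 1.521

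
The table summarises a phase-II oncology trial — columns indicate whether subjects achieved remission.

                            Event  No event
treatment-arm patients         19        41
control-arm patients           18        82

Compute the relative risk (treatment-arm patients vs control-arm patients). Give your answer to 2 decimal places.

risk, treatment-arm patients = 19/60 = 0.3167
risk, control-arm patients = 18/100 = 0.1800
RR = 0.3167 / 0.1800 = 1.76

1.76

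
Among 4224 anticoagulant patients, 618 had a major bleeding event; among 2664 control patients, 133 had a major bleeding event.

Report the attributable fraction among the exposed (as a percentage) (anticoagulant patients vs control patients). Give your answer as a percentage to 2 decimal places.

risk, anticoagulant patients = 618/4224 = 0.14631
risk, control patients = 133/2664 = 0.04992
AR% = (0.14631 − 0.04992) / 0.14631 = 0.6588 → 65.88%

65.88%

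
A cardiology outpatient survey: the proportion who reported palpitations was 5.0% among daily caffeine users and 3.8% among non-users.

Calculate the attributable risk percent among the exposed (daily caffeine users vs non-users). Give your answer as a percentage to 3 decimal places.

AR% = (0.05000 − 0.03800) / 0.05000 = 0.2400 → 24.000%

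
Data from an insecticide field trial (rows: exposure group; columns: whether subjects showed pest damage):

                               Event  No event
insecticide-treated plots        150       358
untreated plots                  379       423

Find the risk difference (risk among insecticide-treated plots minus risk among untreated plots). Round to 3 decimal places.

RD: -0.177

risk, insecticide-treated plots = 150/508 = 0.2953
risk, untreated plots = 379/802 = 0.4726
risk difference = 0.2953 − 0.4726 = -0.177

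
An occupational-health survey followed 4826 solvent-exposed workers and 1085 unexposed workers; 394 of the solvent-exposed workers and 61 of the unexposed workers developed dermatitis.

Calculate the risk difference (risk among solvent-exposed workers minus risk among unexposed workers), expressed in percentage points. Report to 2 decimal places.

RD ≈ 2.54

risk, solvent-exposed workers = 394/4826 = 0.0816
risk, unexposed workers = 61/1085 = 0.0562
risk difference = 0.0816 − 0.0562 = 0.0254 → 2.54 percentage points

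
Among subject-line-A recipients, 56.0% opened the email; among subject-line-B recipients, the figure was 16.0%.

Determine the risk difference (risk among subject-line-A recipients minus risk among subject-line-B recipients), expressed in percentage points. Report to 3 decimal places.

risk difference = 0.5600 − 0.1600 = 0.4000 → 40.000 percentage points

RD = 40.000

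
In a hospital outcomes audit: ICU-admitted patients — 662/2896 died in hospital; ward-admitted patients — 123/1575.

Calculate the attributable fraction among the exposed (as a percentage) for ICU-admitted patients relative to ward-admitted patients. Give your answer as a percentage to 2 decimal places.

risk, ICU-admitted patients = 662/2896 = 0.2286
risk, ward-admitted patients = 123/1575 = 0.0781
AR% = (0.2286 − 0.0781) / 0.2286 = 0.6584 → 65.84%

65.84%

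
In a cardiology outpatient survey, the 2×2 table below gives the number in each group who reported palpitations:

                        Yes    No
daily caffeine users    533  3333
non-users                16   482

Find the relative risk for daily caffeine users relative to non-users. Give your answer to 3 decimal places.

risk, daily caffeine users = 533/3866 = 0.13787
risk, non-users = 16/498 = 0.03213
RR = 0.13787 / 0.03213 = 4.291

RR = 4.291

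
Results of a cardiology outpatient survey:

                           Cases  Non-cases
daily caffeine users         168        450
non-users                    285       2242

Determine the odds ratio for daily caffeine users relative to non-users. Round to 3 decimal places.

odds, daily caffeine users = 168/450 = 0.3733
odds, non-users = 285/2242 = 0.1271
OR = 0.3733 / 0.1271 = 2.937

OR: 2.937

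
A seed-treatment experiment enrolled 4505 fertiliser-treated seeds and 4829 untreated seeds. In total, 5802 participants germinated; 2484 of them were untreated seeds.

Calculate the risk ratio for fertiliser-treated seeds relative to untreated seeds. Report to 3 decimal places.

1.432

fertiliser-treated seeds with the outcome: 5802 − 2484 = 3318
fertiliser-treated seeds without the outcome: 4505 − 3318 = 1187
untreated seeds without the outcome: 4829 − 2484 = 2345
risk, fertiliser-treated seeds = 3318/4505 = 0.7365
risk, untreated seeds = 2484/4829 = 0.5144
RR = 0.7365 / 0.5144 = 1.432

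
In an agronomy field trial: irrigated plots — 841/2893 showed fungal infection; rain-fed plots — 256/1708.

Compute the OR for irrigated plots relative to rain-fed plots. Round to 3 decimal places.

OR = (841 × 1452) / (2052 × 256) = 1221132/525312 ≈ 2.325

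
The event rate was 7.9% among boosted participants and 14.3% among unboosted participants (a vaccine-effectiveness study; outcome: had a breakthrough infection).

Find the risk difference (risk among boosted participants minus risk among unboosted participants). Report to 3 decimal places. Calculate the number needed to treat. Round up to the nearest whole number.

RD = -0.064; NNT = 16

risk difference = 0.0790 − 0.1430 = -0.064
absolute risk difference = 0.064000
1 / 0.064000 = 15.625 → round up → 16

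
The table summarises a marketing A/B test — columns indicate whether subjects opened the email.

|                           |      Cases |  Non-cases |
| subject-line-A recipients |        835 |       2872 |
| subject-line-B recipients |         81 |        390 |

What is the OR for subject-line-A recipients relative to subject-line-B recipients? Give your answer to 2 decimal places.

OR = (835 × 390) / (2872 × 81) = 325650/232632 ≈ 1.40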